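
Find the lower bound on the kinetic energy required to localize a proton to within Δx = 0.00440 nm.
267.947 meV

Localizing a particle requires giving it sufficient momentum uncertainty:

1. From uncertainty principle: Δp ≥ ℏ/(2Δx)
   Δp_min = (1.055e-34 J·s) / (2 × 4.400e-12 m)
   Δp_min = 1.198e-23 kg·m/s

2. This momentum uncertainty corresponds to kinetic energy:
   KE ≈ (Δp)²/(2m) = (1.198e-23)²/(2 × 1.673e-27 kg)
   KE = 4.293e-20 J = 267.947 meV

Tighter localization requires more energy.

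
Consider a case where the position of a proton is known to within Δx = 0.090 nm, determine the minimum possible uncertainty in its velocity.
350.272 m/s

Using the Heisenberg uncertainty principle and Δp = mΔv:
ΔxΔp ≥ ℏ/2
Δx(mΔv) ≥ ℏ/2

The minimum uncertainty in velocity is:
Δv_min = ℏ/(2mΔx)
Δv_min = (1.055e-34 J·s) / (2 × 1.673e-27 kg × 9.000e-11 m)
Δv_min = 3.503e+02 m/s = 350.272 m/s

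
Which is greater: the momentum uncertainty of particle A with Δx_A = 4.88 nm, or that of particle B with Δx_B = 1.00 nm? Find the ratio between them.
Particle B has the larger minimum momentum uncertainty, by a factor of 4.88.

For each particle, the minimum momentum uncertainty is Δp_min = ℏ/(2Δx):

Particle A: Δp_A = ℏ/(2×4.880e-09 m) = 1.081e-26 kg·m/s
Particle B: Δp_B = ℏ/(2×1.000e-09 m) = 5.273e-26 kg·m/s

Ratio: Δp_B/Δp_A = 4.88

Since Δp_min ∝ 1/Δx, the particle with smaller position uncertainty (B) has larger momentum uncertainty.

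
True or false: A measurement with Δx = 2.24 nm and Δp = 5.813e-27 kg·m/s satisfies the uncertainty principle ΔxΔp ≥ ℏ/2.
No, it violates the uncertainty principle (impossible measurement).

Calculate the product ΔxΔp:
ΔxΔp = (2.240e-09 m) × (5.813e-27 kg·m/s)
ΔxΔp = 1.302e-35 J·s

Compare to the minimum allowed value ℏ/2:
ℏ/2 = 5.273e-35 J·s

Since ΔxΔp = 1.302e-35 J·s < 5.273e-35 J·s = ℏ/2,
the measurement violates the uncertainty principle.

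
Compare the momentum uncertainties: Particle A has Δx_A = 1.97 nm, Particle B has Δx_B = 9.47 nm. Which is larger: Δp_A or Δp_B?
Particle A has the larger minimum momentum uncertainty, by a factor of 4.81.

For each particle, the minimum momentum uncertainty is Δp_min = ℏ/(2Δx):

Particle A: Δp_A = ℏ/(2×1.970e-09 m) = 2.677e-26 kg·m/s
Particle B: Δp_B = ℏ/(2×9.470e-09 m) = 5.568e-27 kg·m/s

Ratio: Δp_A/Δp_B = 4.81

Since Δp_min ∝ 1/Δx, the particle with smaller position uncertainty (A) has larger momentum uncertainty.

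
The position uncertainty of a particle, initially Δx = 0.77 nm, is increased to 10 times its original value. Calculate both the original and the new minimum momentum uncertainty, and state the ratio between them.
Original Δp_min = 6.848 × 10^-26 kg·m/s; new Δp'_min = 6.848 × 10^-27 kg·m/s; ratio Δp'_min/Δp_min = 1/10.

From the uncertainty principle ΔxΔp ≥ ℏ/2, the minimum momentum uncertainty is Δp_min = ℏ/(2Δx).

Original (Δx = 0.77 nm = 7.700e-10 m):
Δp_min = (1.055e-34 J·s)/(2 × 7.700e-10 m) = 6.848e-26 kg·m/s

When Δx → 10Δx:
Δp'_min = ℏ/(2 × 10Δx) = (1/10) × ℏ/(2Δx) = (1/10) × Δp_min
Δp'_min = 1/10 × 6.848e-26 kg·m/s = 6.848e-27 kg·m/s

Since Δp_min ∝ 1/Δx, when Δx is increased to 10 times its original value, Δp_min decreases to 1/10 of its original value.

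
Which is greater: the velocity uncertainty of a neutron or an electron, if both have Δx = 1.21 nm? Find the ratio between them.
The electron has the larger minimum velocity uncertainty, by a ratio of 1838.7.

For both particles, Δp_min = ℏ/(2Δx) = 4.358e-26 kg·m/s (same for both).

The velocity uncertainty is Δv = Δp/m:
- neutron: Δv = 4.358e-26 / 1.675e-27 = 2.602e+01 m/s = 26.017 m/s
- electron: Δv = 4.358e-26 / 9.109e-31 = 4.784e+04 m/s = 47.838 km/s

Ratio: 4.784e+04 / 2.602e+01 = 1838.7

The lighter particle has larger velocity uncertainty because Δv ∝ 1/m.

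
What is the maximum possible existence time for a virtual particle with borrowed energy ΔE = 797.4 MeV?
4.127 × 10^-25 s

Using the energy-time uncertainty principle:
ΔEΔt ≥ ℏ/2

For a virtual particle borrowing energy ΔE, the maximum lifetime is:
Δt_max = ℏ/(2ΔE)

Converting energy:
ΔE = 797.4 MeV = 1.278e-10 J

Δt_max = (1.055e-34 J·s) / (2 × 1.278e-10 J)
Δt_max = 4.127e-25 s = 4.127 × 10^-25 s

Virtual particles with higher borrowed energy exist for shorter times.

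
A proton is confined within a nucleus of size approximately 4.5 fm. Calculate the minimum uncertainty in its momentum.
1.172 × 10^-20 kg·m/s

Using the Heisenberg uncertainty principle:
ΔxΔp ≥ ℏ/2

With Δx ≈ L = 4.500e-15 m (the confinement size):
Δp_min = ℏ/(2Δx)
Δp_min = (1.055e-34 J·s) / (2 × 4.500e-15 m)
Δp_min = 1.172e-20 kg·m/s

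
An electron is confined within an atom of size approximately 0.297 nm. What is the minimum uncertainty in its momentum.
1.775 × 10^-25 kg·m/s

Using the Heisenberg uncertainty principle:
ΔxΔp ≥ ℏ/2

With Δx ≈ L = 2.970e-10 m (the confinement size):
Δp_min = ℏ/(2Δx)
Δp_min = (1.055e-34 J·s) / (2 × 2.970e-10 m)
Δp_min = 1.775e-25 kg·m/s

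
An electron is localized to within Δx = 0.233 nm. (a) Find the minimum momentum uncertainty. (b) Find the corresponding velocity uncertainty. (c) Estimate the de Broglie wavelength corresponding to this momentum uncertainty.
(a) Δp_min = 2.263 × 10^-25 kg·m/s
(b) Δv_min = 248.428 km/s
(c) λ_dB = 2.928 nm

Step-by-step:

(a) From the uncertainty principle:
Δp_min = ℏ/(2Δx) = (1.055e-34 J·s)/(2 × 2.330e-10 m) = 2.263e-25 kg·m/s

(b) The velocity uncertainty:
Δv = Δp/m = (2.263e-25 kg·m/s)/(9.109e-31 kg) = 2.484e+05 m/s = 248.428 km/s

(c) The de Broglie wavelength for this momentum:
λ = h/p = (6.626e-34 J·s)/(2.263e-25 kg·m/s) = 2.928e-09 m = 2.928 nm

Note: The de Broglie wavelength is comparable to the localization size, as expected from wave-particle duality.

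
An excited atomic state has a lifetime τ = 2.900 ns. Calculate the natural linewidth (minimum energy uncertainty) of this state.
113.485 neV

Using the energy-time uncertainty principle:
ΔEΔt ≥ ℏ/2

The lifetime τ represents the time uncertainty Δt.
The natural linewidth (minimum energy uncertainty) is:

ΔE = ℏ/(2τ)
ΔE = (1.055e-34 J·s) / (2 × 2.900e-09 s)
ΔE = 1.818e-26 J = 113.485 neV

This natural linewidth limits the precision of spectroscopic measurements.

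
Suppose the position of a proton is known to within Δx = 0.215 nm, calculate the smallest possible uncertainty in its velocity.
146.626 m/s

Using the Heisenberg uncertainty principle and Δp = mΔv:
ΔxΔp ≥ ℏ/2
Δx(mΔv) ≥ ℏ/2

The minimum uncertainty in velocity is:
Δv_min = ℏ/(2mΔx)
Δv_min = (1.055e-34 J·s) / (2 × 1.673e-27 kg × 2.150e-10 m)
Δv_min = 1.466e+02 m/s = 146.626 m/s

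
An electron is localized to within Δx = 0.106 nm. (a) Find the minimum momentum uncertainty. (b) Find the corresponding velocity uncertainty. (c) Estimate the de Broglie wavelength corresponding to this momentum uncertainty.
(a) Δp_min = 4.974 × 10^-25 kg·m/s
(b) Δv_min = 546.074 km/s
(c) λ_dB = 1.332 nm

Step-by-step:

(a) From the uncertainty principle:
Δp_min = ℏ/(2Δx) = (1.055e-34 J·s)/(2 × 1.060e-10 m) = 4.974e-25 kg·m/s

(b) The velocity uncertainty:
Δv = Δp/m = (4.974e-25 kg·m/s)/(9.109e-31 kg) = 5.461e+05 m/s = 546.074 km/s

(c) The de Broglie wavelength for this momentum:
λ = h/p = (6.626e-34 J·s)/(4.974e-25 kg·m/s) = 1.332e-09 m = 1.332 nm

Note: The de Broglie wavelength is comparable to the localization size, as expected from wave-particle duality.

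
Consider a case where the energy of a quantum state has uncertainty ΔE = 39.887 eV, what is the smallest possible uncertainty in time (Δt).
8.251 as

Using the energy-time uncertainty principle:
ΔEΔt ≥ ℏ/2

The minimum uncertainty in time is:
Δt_min = ℏ/(2ΔE)
Δt_min = (1.055e-34 J·s) / (2 × 6.391e-18 J)
Δt_min = 8.251e-18 s = 8.251 as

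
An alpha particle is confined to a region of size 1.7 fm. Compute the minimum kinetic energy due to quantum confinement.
451.837 keV

Using the uncertainty principle:

1. Position uncertainty: Δx ≈ 1.700e-15 m
2. Minimum momentum uncertainty: Δp = ℏ/(2Δx) = 3.102e-20 kg·m/s
3. Minimum kinetic energy:
   KE = (Δp)²/(2m) = (3.102e-20)²/(2 × 6.645e-27 kg)
   KE = 7.239e-14 J = 451.837 keV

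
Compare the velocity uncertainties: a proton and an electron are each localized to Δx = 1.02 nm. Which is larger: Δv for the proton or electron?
The electron has the larger minimum velocity uncertainty, by a ratio of 1836.2.

For both particles, Δp_min = ℏ/(2Δx) = 5.169e-26 kg·m/s (same for both).

The velocity uncertainty is Δv = Δp/m:
- proton: Δv = 5.169e-26 / 1.673e-27 = 3.091e+01 m/s = 30.906 m/s
- electron: Δv = 5.169e-26 / 9.109e-31 = 5.675e+04 m/s = 56.749 km/s

Ratio: 5.675e+04 / 3.091e+01 = 1836.2

The lighter particle has larger velocity uncertainty because Δv ∝ 1/m.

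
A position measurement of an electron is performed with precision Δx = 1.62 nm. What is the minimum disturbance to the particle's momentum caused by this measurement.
3.255 × 10^-26 kg·m/s

The uncertainty principle implies that measuring position disturbs momentum:
ΔxΔp ≥ ℏ/2

When we measure position with precision Δx, we necessarily introduce a momentum uncertainty:
Δp ≥ ℏ/(2Δx)
Δp_min = (1.055e-34 J·s) / (2 × 1.620e-09 m)
Δp_min = 3.255e-26 kg·m/s

The more precisely we measure position, the greater the momentum disturbance.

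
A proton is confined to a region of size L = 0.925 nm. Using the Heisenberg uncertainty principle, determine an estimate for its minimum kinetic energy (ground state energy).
6.063 μeV

Using the uncertainty principle to estimate ground state energy:

1. The position uncertainty is approximately the confinement size:
   Δx ≈ L = 9.250e-10 m

2. From ΔxΔp ≥ ℏ/2, the minimum momentum uncertainty is:
   Δp ≈ ℏ/(2L) = 5.700e-26 kg·m/s

3. The kinetic energy is approximately:
   KE ≈ (Δp)²/(2m) = (5.700e-26)²/(2 × 1.673e-27 kg)
   KE ≈ 9.714e-25 J = 6.063 μeV

This is an order-of-magnitude estimate of the ground state energy.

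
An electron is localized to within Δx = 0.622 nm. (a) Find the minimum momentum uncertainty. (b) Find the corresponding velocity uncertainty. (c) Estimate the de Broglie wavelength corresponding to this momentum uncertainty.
(a) Δp_min = 8.477 × 10^-26 kg·m/s
(b) Δv_min = 93.061 km/s
(c) λ_dB = 7.816 nm

Step-by-step:

(a) From the uncertainty principle:
Δp_min = ℏ/(2Δx) = (1.055e-34 J·s)/(2 × 6.220e-10 m) = 8.477e-26 kg·m/s

(b) The velocity uncertainty:
Δv = Δp/m = (8.477e-26 kg·m/s)/(9.109e-31 kg) = 9.306e+04 m/s = 93.061 km/s

(c) The de Broglie wavelength for this momentum:
λ = h/p = (6.626e-34 J·s)/(8.477e-26 kg·m/s) = 7.816e-09 m = 7.816 nm

Note: The de Broglie wavelength is comparable to the localization size, as expected from wave-particle duality.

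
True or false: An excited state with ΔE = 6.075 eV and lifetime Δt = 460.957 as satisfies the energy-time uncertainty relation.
Yes, it satisfies the uncertainty relation.

Calculate the product ΔEΔt:
ΔE = 6.075 eV = 9.733e-19 J
ΔEΔt = (9.733e-19 J) × (4.610e-16 s)
ΔEΔt = 4.487e-34 J·s

Compare to the minimum allowed value ℏ/2:
ℏ/2 = 5.273e-35 J·s

Since ΔEΔt = 4.487e-34 J·s ≥ 5.273e-35 J·s = ℏ/2,
this satisfies the uncertainty relation.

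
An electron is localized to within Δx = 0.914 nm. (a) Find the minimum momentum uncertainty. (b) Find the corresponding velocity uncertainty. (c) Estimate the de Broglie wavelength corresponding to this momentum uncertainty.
(a) Δp_min = 5.769 × 10^-26 kg·m/s
(b) Δv_min = 63.330 km/s
(c) λ_dB = 11.486 nm

Step-by-step:

(a) From the uncertainty principle:
Δp_min = ℏ/(2Δx) = (1.055e-34 J·s)/(2 × 9.140e-10 m) = 5.769e-26 kg·m/s

(b) The velocity uncertainty:
Δv = Δp/m = (5.769e-26 kg·m/s)/(9.109e-31 kg) = 6.333e+04 m/s = 63.330 km/s

(c) The de Broglie wavelength for this momentum:
λ = h/p = (6.626e-34 J·s)/(5.769e-26 kg·m/s) = 1.149e-08 m = 11.486 nm

Note: The de Broglie wavelength is comparable to the localization size, as expected from wave-particle duality.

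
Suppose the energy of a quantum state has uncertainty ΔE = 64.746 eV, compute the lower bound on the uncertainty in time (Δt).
5.083 as

Using the energy-time uncertainty principle:
ΔEΔt ≥ ℏ/2

The minimum uncertainty in time is:
Δt_min = ℏ/(2ΔE)
Δt_min = (1.055e-34 J·s) / (2 × 1.037e-17 J)
Δt_min = 5.083e-18 s = 5.083 as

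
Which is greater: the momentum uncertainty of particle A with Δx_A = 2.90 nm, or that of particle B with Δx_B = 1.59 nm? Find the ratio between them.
Particle B has the larger minimum momentum uncertainty, by a factor of 1.82.

For each particle, the minimum momentum uncertainty is Δp_min = ℏ/(2Δx):

Particle A: Δp_A = ℏ/(2×2.900e-09 m) = 1.818e-26 kg·m/s
Particle B: Δp_B = ℏ/(2×1.590e-09 m) = 3.316e-26 kg·m/s

Ratio: Δp_B/Δp_A = 1.82

Since Δp_min ∝ 1/Δx, the particle with smaller position uncertainty (B) has larger momentum uncertainty.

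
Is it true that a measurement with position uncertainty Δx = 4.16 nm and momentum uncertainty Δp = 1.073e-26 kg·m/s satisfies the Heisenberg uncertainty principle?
No, it violates the uncertainty principle (impossible measurement).

Calculate the product ΔxΔp:
ΔxΔp = (4.160e-09 m) × (1.073e-26 kg·m/s)
ΔxΔp = 4.464e-35 J·s

Compare to the minimum allowed value ℏ/2:
ℏ/2 = 5.273e-35 J·s

Since ΔxΔp = 4.464e-35 J·s < 5.273e-35 J·s = ℏ/2,
the measurement violates the uncertainty principle.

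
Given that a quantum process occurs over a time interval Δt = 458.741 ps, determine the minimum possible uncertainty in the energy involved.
717.411 neV

Using the energy-time uncertainty principle:
ΔEΔt ≥ ℏ/2

The minimum uncertainty in energy is:
ΔE_min = ℏ/(2Δt)
ΔE_min = (1.055e-34 J·s) / (2 × 4.587e-10 s)
ΔE_min = 1.149e-25 J = 717.411 neV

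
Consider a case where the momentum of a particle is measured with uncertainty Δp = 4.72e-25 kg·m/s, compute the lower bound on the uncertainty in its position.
111.713 pm

Using the Heisenberg uncertainty principle:
ΔxΔp ≥ ℏ/2

The minimum uncertainty in position is:
Δx_min = ℏ/(2Δp)
Δx_min = (1.055e-34 J·s) / (2 × 4.720e-25 kg·m/s)
Δx_min = 1.117e-10 m = 111.713 pm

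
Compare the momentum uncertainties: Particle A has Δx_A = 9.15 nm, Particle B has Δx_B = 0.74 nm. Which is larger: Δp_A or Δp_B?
Particle B has the larger minimum momentum uncertainty, by a factor of 12.36.

For each particle, the minimum momentum uncertainty is Δp_min = ℏ/(2Δx):

Particle A: Δp_A = ℏ/(2×9.150e-09 m) = 5.763e-27 kg·m/s
Particle B: Δp_B = ℏ/(2×7.400e-10 m) = 7.125e-26 kg·m/s

Ratio: Δp_B/Δp_A = 12.36

Since Δp_min ∝ 1/Δx, the particle with smaller position uncertainty (B) has larger momentum uncertainty.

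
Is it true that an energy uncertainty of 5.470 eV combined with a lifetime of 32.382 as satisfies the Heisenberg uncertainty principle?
No, it violates the uncertainty relation.

Calculate the product ΔEΔt:
ΔE = 5.470 eV = 8.764e-19 J
ΔEΔt = (8.764e-19 J) × (3.238e-17 s)
ΔEΔt = 2.838e-35 J·s

Compare to the minimum allowed value ℏ/2:
ℏ/2 = 5.273e-35 J·s

Since ΔEΔt = 2.838e-35 J·s < 5.273e-35 J·s = ℏ/2,
this violates the uncertainty relation.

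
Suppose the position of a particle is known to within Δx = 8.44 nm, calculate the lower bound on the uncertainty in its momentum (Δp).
6.247 × 10^-27 kg·m/s

Using the Heisenberg uncertainty principle:
ΔxΔp ≥ ℏ/2

The minimum uncertainty in momentum is:
Δp_min = ℏ/(2Δx)
Δp_min = (1.055e-34 J·s) / (2 × 8.440e-09 m)
Δp_min = 6.247e-27 kg·m/s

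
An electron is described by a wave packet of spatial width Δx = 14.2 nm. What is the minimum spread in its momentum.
3.713 × 10^-27 kg·m/s

For a wave packet, the spatial width Δx and momentum spread Δp are related by the uncertainty principle:
ΔxΔp ≥ ℏ/2

The minimum momentum spread is:
Δp_min = ℏ/(2Δx)
Δp_min = (1.055e-34 J·s) / (2 × 1.420e-08 m)
Δp_min = 3.713e-27 kg·m/s

A wave packet cannot have both a well-defined position and well-defined momentum.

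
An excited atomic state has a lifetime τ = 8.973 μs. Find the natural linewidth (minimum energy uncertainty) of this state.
36.677 peV

Using the energy-time uncertainty principle:
ΔEΔt ≥ ℏ/2

The lifetime τ represents the time uncertainty Δt.
The natural linewidth (minimum energy uncertainty) is:

ΔE = ℏ/(2τ)
ΔE = (1.055e-34 J·s) / (2 × 8.973e-06 s)
ΔE = 5.876e-30 J = 36.677 peV

This natural linewidth limits the precision of spectroscopic measurements.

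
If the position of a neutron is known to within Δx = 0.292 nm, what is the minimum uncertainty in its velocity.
107.812 m/s

Using the Heisenberg uncertainty principle and Δp = mΔv:
ΔxΔp ≥ ℏ/2
Δx(mΔv) ≥ ℏ/2

The minimum uncertainty in velocity is:
Δv_min = ℏ/(2mΔx)
Δv_min = (1.055e-34 J·s) / (2 × 1.675e-27 kg × 2.920e-10 m)
Δv_min = 1.078e+02 m/s = 107.812 m/s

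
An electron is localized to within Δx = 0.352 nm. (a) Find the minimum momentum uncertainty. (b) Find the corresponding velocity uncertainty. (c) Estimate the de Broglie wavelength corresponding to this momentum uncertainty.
(a) Δp_min = 1.498 × 10^-25 kg·m/s
(b) Δv_min = 164.443 km/s
(c) λ_dB = 4.423 nm

Step-by-step:

(a) From the uncertainty principle:
Δp_min = ℏ/(2Δx) = (1.055e-34 J·s)/(2 × 3.520e-10 m) = 1.498e-25 kg·m/s

(b) The velocity uncertainty:
Δv = Δp/m = (1.498e-25 kg·m/s)/(9.109e-31 kg) = 1.644e+05 m/s = 164.443 km/s

(c) The de Broglie wavelength for this momentum:
λ = h/p = (6.626e-34 J·s)/(1.498e-25 kg·m/s) = 4.423e-09 m = 4.423 nm

Note: The de Broglie wavelength is comparable to the localization size, as expected from wave-particle duality.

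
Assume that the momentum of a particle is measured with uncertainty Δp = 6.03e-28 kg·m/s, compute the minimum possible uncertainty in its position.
87.444 nm

Using the Heisenberg uncertainty principle:
ΔxΔp ≥ ℏ/2

The minimum uncertainty in position is:
Δx_min = ℏ/(2Δp)
Δx_min = (1.055e-34 J·s) / (2 × 6.030e-28 kg·m/s)
Δx_min = 8.744e-08 m = 87.444 nm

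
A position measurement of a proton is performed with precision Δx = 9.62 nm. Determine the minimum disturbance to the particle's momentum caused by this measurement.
5.481 × 10^-27 kg·m/s

The uncertainty principle implies that measuring position disturbs momentum:
ΔxΔp ≥ ℏ/2

When we measure position with precision Δx, we necessarily introduce a momentum uncertainty:
Δp ≥ ℏ/(2Δx)
Δp_min = (1.055e-34 J·s) / (2 × 9.620e-09 m)
Δp_min = 5.481e-27 kg·m/s

The more precisely we measure position, the greater the momentum disturbance.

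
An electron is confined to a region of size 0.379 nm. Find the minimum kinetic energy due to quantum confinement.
66.311 meV

Using the uncertainty principle:

1. Position uncertainty: Δx ≈ 3.790e-10 m
2. Minimum momentum uncertainty: Δp = ℏ/(2Δx) = 1.391e-25 kg·m/s
3. Minimum kinetic energy:
   KE = (Δp)²/(2m) = (1.391e-25)²/(2 × 9.109e-31 kg)
   KE = 1.062e-20 J = 66.311 meV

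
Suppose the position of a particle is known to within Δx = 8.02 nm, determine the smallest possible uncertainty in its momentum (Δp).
6.575 × 10^-27 kg·m/s

Using the Heisenberg uncertainty principle:
ΔxΔp ≥ ℏ/2

The minimum uncertainty in momentum is:
Δp_min = ℏ/(2Δx)
Δp_min = (1.055e-34 J·s) / (2 × 8.020e-09 m)
Δp_min = 6.575e-27 kg·m/s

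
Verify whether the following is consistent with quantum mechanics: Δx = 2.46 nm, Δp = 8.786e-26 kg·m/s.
Yes, it satisfies the uncertainty principle.

Calculate the product ΔxΔp:
ΔxΔp = (2.460e-09 m) × (8.786e-26 kg·m/s)
ΔxΔp = 2.161e-34 J·s

Compare to the minimum allowed value ℏ/2:
ℏ/2 = 5.273e-35 J·s

Since ΔxΔp = 2.161e-34 J·s ≥ 5.273e-35 J·s = ℏ/2,
the measurement satisfies the uncertainty principle.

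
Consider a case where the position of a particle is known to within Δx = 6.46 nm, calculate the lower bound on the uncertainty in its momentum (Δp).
8.162 × 10^-27 kg·m/s

Using the Heisenberg uncertainty principle:
ΔxΔp ≥ ℏ/2

The minimum uncertainty in momentum is:
Δp_min = ℏ/(2Δx)
Δp_min = (1.055e-34 J·s) / (2 × 6.460e-09 m)
Δp_min = 8.162e-27 kg·m/s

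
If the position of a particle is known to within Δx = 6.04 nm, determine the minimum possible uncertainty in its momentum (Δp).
8.730 × 10^-27 kg·m/s

Using the Heisenberg uncertainty principle:
ΔxΔp ≥ ℏ/2

The minimum uncertainty in momentum is:
Δp_min = ℏ/(2Δx)
Δp_min = (1.055e-34 J·s) / (2 × 6.040e-09 m)
Δp_min = 8.730e-27 kg·m/s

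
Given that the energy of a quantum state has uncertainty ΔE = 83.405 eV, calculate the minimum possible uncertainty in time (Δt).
3.946 as

Using the energy-time uncertainty principle:
ΔEΔt ≥ ℏ/2

The minimum uncertainty in time is:
Δt_min = ℏ/(2ΔE)
Δt_min = (1.055e-34 J·s) / (2 × 1.336e-17 J)
Δt_min = 3.946e-18 s = 3.946 as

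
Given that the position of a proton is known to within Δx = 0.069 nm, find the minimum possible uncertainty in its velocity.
456.877 m/s

Using the Heisenberg uncertainty principle and Δp = mΔv:
ΔxΔp ≥ ℏ/2
Δx(mΔv) ≥ ℏ/2

The minimum uncertainty in velocity is:
Δv_min = ℏ/(2mΔx)
Δv_min = (1.055e-34 J·s) / (2 × 1.673e-27 kg × 6.900e-11 m)
Δv_min = 4.569e+02 m/s = 456.877 m/s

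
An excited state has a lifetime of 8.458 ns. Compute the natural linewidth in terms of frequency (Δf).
9.409 MHz

Using the energy-time uncertainty principle and E = hf:
ΔEΔt ≥ ℏ/2
hΔf·Δt ≥ ℏ/2

The minimum frequency uncertainty is:
Δf = ℏ/(2hτ) = 1/(4πτ)
Δf = 1/(4π × 8.458e-09 s)
Δf = 9.409e+06 Hz = 9.409 MHz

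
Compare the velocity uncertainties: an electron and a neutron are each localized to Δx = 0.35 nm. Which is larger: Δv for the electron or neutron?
The electron has the larger minimum velocity uncertainty, by a ratio of 1838.7.

For both particles, Δp_min = ℏ/(2Δx) = 1.507e-25 kg·m/s (same for both).

The velocity uncertainty is Δv = Δp/m:
- electron: Δv = 1.507e-25 / 9.109e-31 = 1.654e+05 m/s = 165.382 km/s
- neutron: Δv = 1.507e-25 / 1.675e-27 = 8.995e+01 m/s = 89.946 m/s

Ratio: 1.654e+05 / 8.995e+01 = 1838.7

The lighter particle has larger velocity uncertainty because Δv ∝ 1/m.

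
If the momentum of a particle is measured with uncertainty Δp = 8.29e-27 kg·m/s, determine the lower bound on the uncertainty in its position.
6.361 nm

Using the Heisenberg uncertainty principle:
ΔxΔp ≥ ℏ/2

The minimum uncertainty in position is:
Δx_min = ℏ/(2Δp)
Δx_min = (1.055e-34 J·s) / (2 × 8.290e-27 kg·m/s)
Δx_min = 6.361e-09 m = 6.361 nm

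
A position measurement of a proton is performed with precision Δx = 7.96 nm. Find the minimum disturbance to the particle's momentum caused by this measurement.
6.624 × 10^-27 kg·m/s

The uncertainty principle implies that measuring position disturbs momentum:
ΔxΔp ≥ ℏ/2

When we measure position with precision Δx, we necessarily introduce a momentum uncertainty:
Δp ≥ ℏ/(2Δx)
Δp_min = (1.055e-34 J·s) / (2 × 7.960e-09 m)
Δp_min = 6.624e-27 kg·m/s

The more precisely we measure position, the greater the momentum disturbance.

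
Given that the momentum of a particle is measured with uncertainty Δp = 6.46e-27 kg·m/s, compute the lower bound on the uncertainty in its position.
8.162 nm

Using the Heisenberg uncertainty principle:
ΔxΔp ≥ ℏ/2

The minimum uncertainty in position is:
Δx_min = ℏ/(2Δp)
Δx_min = (1.055e-34 J·s) / (2 × 6.460e-27 kg·m/s)
Δx_min = 8.162e-09 m = 8.162 nm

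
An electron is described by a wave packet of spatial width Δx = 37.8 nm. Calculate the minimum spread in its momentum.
1.395 × 10^-27 kg·m/s

For a wave packet, the spatial width Δx and momentum spread Δp are related by the uncertainty principle:
ΔxΔp ≥ ℏ/2

The minimum momentum spread is:
Δp_min = ℏ/(2Δx)
Δp_min = (1.055e-34 J·s) / (2 × 3.780e-08 m)
Δp_min = 1.395e-27 kg·m/s

A wave packet cannot have both a well-defined position and well-defined momentum.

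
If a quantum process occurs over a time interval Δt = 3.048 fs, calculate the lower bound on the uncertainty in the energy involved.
107.974 meV

Using the energy-time uncertainty principle:
ΔEΔt ≥ ℏ/2

The minimum uncertainty in energy is:
ΔE_min = ℏ/(2Δt)
ΔE_min = (1.055e-34 J·s) / (2 × 3.048e-15 s)
ΔE_min = 1.730e-20 J = 107.974 meV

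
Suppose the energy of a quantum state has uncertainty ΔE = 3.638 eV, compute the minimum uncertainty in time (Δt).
90.463 as

Using the energy-time uncertainty principle:
ΔEΔt ≥ ℏ/2

The minimum uncertainty in time is:
Δt_min = ℏ/(2ΔE)
Δt_min = (1.055e-34 J·s) / (2 × 5.829e-19 J)
Δt_min = 9.046e-17 s = 90.463 as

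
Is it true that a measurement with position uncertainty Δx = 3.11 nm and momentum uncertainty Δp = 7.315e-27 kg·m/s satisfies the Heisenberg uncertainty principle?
No, it violates the uncertainty principle (impossible measurement).

Calculate the product ΔxΔp:
ΔxΔp = (3.110e-09 m) × (7.315e-27 kg·m/s)
ΔxΔp = 2.275e-35 J·s

Compare to the minimum allowed value ℏ/2:
ℏ/2 = 5.273e-35 J·s

Since ΔxΔp = 2.275e-35 J·s < 5.273e-35 J·s = ℏ/2,
the measurement violates the uncertainty principle.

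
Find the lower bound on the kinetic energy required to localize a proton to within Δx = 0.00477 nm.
227.991 meV

Localizing a particle requires giving it sufficient momentum uncertainty:

1. From uncertainty principle: Δp ≥ ℏ/(2Δx)
   Δp_min = (1.055e-34 J·s) / (2 × 4.770e-12 m)
   Δp_min = 1.105e-23 kg·m/s

2. This momentum uncertainty corresponds to kinetic energy:
   KE ≈ (Δp)²/(2m) = (1.105e-23)²/(2 × 1.673e-27 kg)
   KE = 3.653e-20 J = 227.991 meV

Tighter localization requires more energy.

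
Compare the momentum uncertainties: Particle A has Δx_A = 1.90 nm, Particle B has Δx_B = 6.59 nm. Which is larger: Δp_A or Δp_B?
Particle A has the larger minimum momentum uncertainty, by a factor of 3.47.

For each particle, the minimum momentum uncertainty is Δp_min = ℏ/(2Δx):

Particle A: Δp_A = ℏ/(2×1.900e-09 m) = 2.775e-26 kg·m/s
Particle B: Δp_B = ℏ/(2×6.590e-09 m) = 8.001e-27 kg·m/s

Ratio: Δp_A/Δp_B = 3.47

Since Δp_min ∝ 1/Δx, the particle with smaller position uncertainty (A) has larger momentum uncertainty.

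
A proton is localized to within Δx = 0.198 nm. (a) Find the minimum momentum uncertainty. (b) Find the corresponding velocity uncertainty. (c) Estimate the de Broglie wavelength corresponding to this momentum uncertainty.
(a) Δp_min = 2.663 × 10^-25 kg·m/s
(b) Δv_min = 159.215 m/s
(c) λ_dB = 2.488 nm

Step-by-step:

(a) From the uncertainty principle:
Δp_min = ℏ/(2Δx) = (1.055e-34 J·s)/(2 × 1.980e-10 m) = 2.663e-25 kg·m/s

(b) The velocity uncertainty:
Δv = Δp/m = (2.663e-25 kg·m/s)/(1.673e-27 kg) = 1.592e+02 m/s = 159.215 m/s

(c) The de Broglie wavelength for this momentum:
λ = h/p = (6.626e-34 J·s)/(2.663e-25 kg·m/s) = 2.488e-09 m = 2.488 nm

Note: The de Broglie wavelength is comparable to the localization size, as expected from wave-particle duality.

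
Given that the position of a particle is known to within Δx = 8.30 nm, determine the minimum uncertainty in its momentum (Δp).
6.353 × 10^-27 kg·m/s

Using the Heisenberg uncertainty principle:
ΔxΔp ≥ ℏ/2

The minimum uncertainty in momentum is:
Δp_min = ℏ/(2Δx)
Δp_min = (1.055e-34 J·s) / (2 × 8.300e-09 m)
Δp_min = 6.353e-27 kg·m/s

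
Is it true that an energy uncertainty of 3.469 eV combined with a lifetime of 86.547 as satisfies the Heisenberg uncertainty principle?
No, it violates the uncertainty relation.

Calculate the product ΔEΔt:
ΔE = 3.469 eV = 5.558e-19 J
ΔEΔt = (5.558e-19 J) × (8.655e-17 s)
ΔEΔt = 4.810e-35 J·s

Compare to the minimum allowed value ℏ/2:
ℏ/2 = 5.273e-35 J·s

Since ΔEΔt = 4.810e-35 J·s < 5.273e-35 J·s = ℏ/2,
this violates the uncertainty relation.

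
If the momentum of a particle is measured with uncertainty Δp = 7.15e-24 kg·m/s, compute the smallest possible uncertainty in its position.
7.375 pm

Using the Heisenberg uncertainty principle:
ΔxΔp ≥ ℏ/2

The minimum uncertainty in position is:
Δx_min = ℏ/(2Δp)
Δx_min = (1.055e-34 J·s) / (2 × 7.150e-24 kg·m/s)
Δx_min = 7.375e-12 m = 7.375 pm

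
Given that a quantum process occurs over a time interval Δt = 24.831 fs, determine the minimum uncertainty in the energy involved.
13.254 meV

Using the energy-time uncertainty principle:
ΔEΔt ≥ ℏ/2

The minimum uncertainty in energy is:
ΔE_min = ℏ/(2Δt)
ΔE_min = (1.055e-34 J·s) / (2 × 2.483e-14 s)
ΔE_min = 2.123e-21 J = 13.254 meV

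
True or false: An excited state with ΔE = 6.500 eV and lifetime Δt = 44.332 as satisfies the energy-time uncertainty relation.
No, it violates the uncertainty relation.

Calculate the product ΔEΔt:
ΔE = 6.500 eV = 1.041e-18 J
ΔEΔt = (1.041e-18 J) × (4.433e-17 s)
ΔEΔt = 4.617e-35 J·s

Compare to the minimum allowed value ℏ/2:
ℏ/2 = 5.273e-35 J·s

Since ΔEΔt = 4.617e-35 J·s < 5.273e-35 J·s = ℏ/2,
this violates the uncertainty relation.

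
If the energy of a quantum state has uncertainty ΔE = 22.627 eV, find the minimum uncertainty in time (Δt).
14.545 as

Using the energy-time uncertainty principle:
ΔEΔt ≥ ℏ/2

The minimum uncertainty in time is:
Δt_min = ℏ/(2ΔE)
Δt_min = (1.055e-34 J·s) / (2 × 3.625e-18 J)
Δt_min = 1.454e-17 s = 14.545 as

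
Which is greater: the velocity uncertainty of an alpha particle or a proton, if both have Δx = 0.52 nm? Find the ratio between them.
The proton has the larger minimum velocity uncertainty, by a ratio of 4.0.

For both particles, Δp_min = ℏ/(2Δx) = 1.014e-25 kg·m/s (same for both).

The velocity uncertainty is Δv = Δp/m:
- alpha particle: Δv = 1.014e-25 / 6.645e-27 = 1.526e+01 m/s = 15.261 m/s
- proton: Δv = 1.014e-25 / 1.673e-27 = 6.062e+01 m/s = 60.624 m/s

Ratio: 6.062e+01 / 1.526e+01 = 4.0

The lighter particle has larger velocity uncertainty because Δv ∝ 1/m.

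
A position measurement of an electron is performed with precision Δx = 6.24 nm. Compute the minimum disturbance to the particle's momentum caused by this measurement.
8.450 × 10^-27 kg·m/s

The uncertainty principle implies that measuring position disturbs momentum:
ΔxΔp ≥ ℏ/2

When we measure position with precision Δx, we necessarily introduce a momentum uncertainty:
Δp ≥ ℏ/(2Δx)
Δp_min = (1.055e-34 J·s) / (2 × 6.240e-09 m)
Δp_min = 8.450e-27 kg·m/s

The more precisely we measure position, the greater the momentum disturbance.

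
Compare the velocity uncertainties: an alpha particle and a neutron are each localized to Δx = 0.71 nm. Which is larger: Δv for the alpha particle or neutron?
The neutron has the larger minimum velocity uncertainty, by a ratio of 4.0.

For both particles, Δp_min = ℏ/(2Δx) = 7.427e-26 kg·m/s (same for both).

The velocity uncertainty is Δv = Δp/m:
- alpha particle: Δv = 7.427e-26 / 6.645e-27 = 1.118e+01 m/s = 11.177 m/s
- neutron: Δv = 7.427e-26 / 1.675e-27 = 4.434e+01 m/s = 44.340 m/s

Ratio: 4.434e+01 / 1.118e+01 = 4.0

The lighter particle has larger velocity uncertainty because Δv ∝ 1/m.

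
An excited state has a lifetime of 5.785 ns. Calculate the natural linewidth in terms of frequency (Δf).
13.756 MHz

Using the energy-time uncertainty principle and E = hf:
ΔEΔt ≥ ℏ/2
hΔf·Δt ≥ ℏ/2

The minimum frequency uncertainty is:
Δf = ℏ/(2hτ) = 1/(4πτ)
Δf = 1/(4π × 5.785e-09 s)
Δf = 1.376e+07 Hz = 13.756 MHz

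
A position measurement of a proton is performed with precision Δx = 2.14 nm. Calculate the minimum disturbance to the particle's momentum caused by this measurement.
2.464 × 10^-26 kg·m/s

The uncertainty principle implies that measuring position disturbs momentum:
ΔxΔp ≥ ℏ/2

When we measure position with precision Δx, we necessarily introduce a momentum uncertainty:
Δp ≥ ℏ/(2Δx)
Δp_min = (1.055e-34 J·s) / (2 × 2.140e-09 m)
Δp_min = 2.464e-26 kg·m/s

The more precisely we measure position, the greater the momentum disturbance.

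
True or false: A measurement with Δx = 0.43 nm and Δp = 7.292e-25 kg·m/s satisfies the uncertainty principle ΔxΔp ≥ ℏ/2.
Yes, it satisfies the uncertainty principle.

Calculate the product ΔxΔp:
ΔxΔp = (4.300e-10 m) × (7.292e-25 kg·m/s)
ΔxΔp = 3.136e-34 J·s

Compare to the minimum allowed value ℏ/2:
ℏ/2 = 5.273e-35 J·s

Since ΔxΔp = 3.136e-34 J·s ≥ 5.273e-35 J·s = ℏ/2,
the measurement satisfies the uncertainty principle.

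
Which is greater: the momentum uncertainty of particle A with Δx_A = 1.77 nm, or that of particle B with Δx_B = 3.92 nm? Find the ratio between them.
Particle A has the larger minimum momentum uncertainty, by a factor of 2.21.

For each particle, the minimum momentum uncertainty is Δp_min = ℏ/(2Δx):

Particle A: Δp_A = ℏ/(2×1.770e-09 m) = 2.979e-26 kg·m/s
Particle B: Δp_B = ℏ/(2×3.920e-09 m) = 1.345e-26 kg·m/s

Ratio: Δp_A/Δp_B = 2.21

Since Δp_min ∝ 1/Δx, the particle with smaller position uncertainty (A) has larger momentum uncertainty.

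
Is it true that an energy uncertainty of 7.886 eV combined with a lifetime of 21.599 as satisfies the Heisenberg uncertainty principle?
No, it violates the uncertainty relation.

Calculate the product ΔEΔt:
ΔE = 7.886 eV = 1.263e-18 J
ΔEΔt = (1.263e-18 J) × (2.160e-17 s)
ΔEΔt = 2.729e-35 J·s

Compare to the minimum allowed value ℏ/2:
ℏ/2 = 5.273e-35 J·s

Since ΔEΔt = 2.729e-35 J·s < 5.273e-35 J·s = ℏ/2,
this violates the uncertainty relation.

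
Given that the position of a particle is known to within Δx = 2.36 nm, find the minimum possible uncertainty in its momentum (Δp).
2.234 × 10^-26 kg·m/s

Using the Heisenberg uncertainty principle:
ΔxΔp ≥ ℏ/2

The minimum uncertainty in momentum is:
Δp_min = ℏ/(2Δx)
Δp_min = (1.055e-34 J·s) / (2 × 2.360e-09 m)
Δp_min = 2.234e-26 kg·m/s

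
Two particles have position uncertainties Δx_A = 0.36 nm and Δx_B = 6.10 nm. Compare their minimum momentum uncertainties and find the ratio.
Particle A has the larger minimum momentum uncertainty, by a factor of 16.94.

For each particle, the minimum momentum uncertainty is Δp_min = ℏ/(2Δx):

Particle A: Δp_A = ℏ/(2×3.600e-10 m) = 1.465e-25 kg·m/s
Particle B: Δp_B = ℏ/(2×6.100e-09 m) = 8.644e-27 kg·m/s

Ratio: Δp_A/Δp_B = 16.94

Since Δp_min ∝ 1/Δx, the particle with smaller position uncertainty (A) has larger momentum uncertainty.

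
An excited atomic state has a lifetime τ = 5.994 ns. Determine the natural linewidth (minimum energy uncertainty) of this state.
54.906 neV

Using the energy-time uncertainty principle:
ΔEΔt ≥ ℏ/2

The lifetime τ represents the time uncertainty Δt.
The natural linewidth (minimum energy uncertainty) is:

ΔE = ℏ/(2τ)
ΔE = (1.055e-34 J·s) / (2 × 5.994e-09 s)
ΔE = 8.797e-27 J = 54.906 neV

This natural linewidth limits the precision of spectroscopic measurements.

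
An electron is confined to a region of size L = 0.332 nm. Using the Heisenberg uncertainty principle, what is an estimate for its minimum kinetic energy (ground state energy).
86.415 meV

Using the uncertainty principle to estimate ground state energy:

1. The position uncertainty is approximately the confinement size:
   Δx ≈ L = 3.320e-10 m

2. From ΔxΔp ≥ ℏ/2, the minimum momentum uncertainty is:
   Δp ≈ ℏ/(2L) = 1.588e-25 kg·m/s

3. The kinetic energy is approximately:
   KE ≈ (Δp)²/(2m) = (1.588e-25)²/(2 × 9.109e-31 kg)
   KE ≈ 1.385e-20 J = 86.415 meV

This is an order-of-magnitude estimate of the ground state energy.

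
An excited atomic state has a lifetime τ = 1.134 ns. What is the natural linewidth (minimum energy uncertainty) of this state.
290.217 neV

Using the energy-time uncertainty principle:
ΔEΔt ≥ ℏ/2

The lifetime τ represents the time uncertainty Δt.
The natural linewidth (minimum energy uncertainty) is:

ΔE = ℏ/(2τ)
ΔE = (1.055e-34 J·s) / (2 × 1.134e-09 s)
ΔE = 4.650e-26 J = 290.217 neV

This natural linewidth limits the precision of spectroscopic measurements.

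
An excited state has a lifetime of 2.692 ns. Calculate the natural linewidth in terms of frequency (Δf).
29.561 MHz

Using the energy-time uncertainty principle and E = hf:
ΔEΔt ≥ ℏ/2
hΔf·Δt ≥ ℏ/2

The minimum frequency uncertainty is:
Δf = ℏ/(2hτ) = 1/(4πτ)
Δf = 1/(4π × 2.692e-09 s)
Δf = 2.956e+07 Hz = 29.561 MHz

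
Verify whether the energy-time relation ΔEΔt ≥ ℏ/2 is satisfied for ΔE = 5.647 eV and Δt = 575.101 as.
Yes, it satisfies the uncertainty relation.

Calculate the product ΔEΔt:
ΔE = 5.647 eV = 9.047e-19 J
ΔEΔt = (9.047e-19 J) × (5.751e-16 s)
ΔEΔt = 5.203e-34 J·s

Compare to the minimum allowed value ℏ/2:
ℏ/2 = 5.273e-35 J·s

Since ΔEΔt = 5.203e-34 J·s ≥ 5.273e-35 J·s = ℏ/2,
this satisfies the uncertainty relation.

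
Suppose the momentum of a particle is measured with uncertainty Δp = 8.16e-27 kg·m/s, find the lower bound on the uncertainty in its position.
6.462 nm

Using the Heisenberg uncertainty principle:
ΔxΔp ≥ ℏ/2

The minimum uncertainty in position is:
Δx_min = ℏ/(2Δp)
Δx_min = (1.055e-34 J·s) / (2 × 8.160e-27 kg·m/s)
Δx_min = 6.462e-09 m = 6.462 nm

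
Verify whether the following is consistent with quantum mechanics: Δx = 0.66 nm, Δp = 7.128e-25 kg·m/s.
Yes, it satisfies the uncertainty principle.

Calculate the product ΔxΔp:
ΔxΔp = (6.600e-10 m) × (7.128e-25 kg·m/s)
ΔxΔp = 4.704e-34 J·s

Compare to the minimum allowed value ℏ/2:
ℏ/2 = 5.273e-35 J·s

Since ΔxΔp = 4.704e-34 J·s ≥ 5.273e-35 J·s = ℏ/2,
the measurement satisfies the uncertainty principle.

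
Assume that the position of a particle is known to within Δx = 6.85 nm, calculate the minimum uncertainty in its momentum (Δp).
7.698 × 10^-27 kg·m/s

Using the Heisenberg uncertainty principle:
ΔxΔp ≥ ℏ/2

The minimum uncertainty in momentum is:
Δp_min = ℏ/(2Δx)
Δp_min = (1.055e-34 J·s) / (2 × 6.850e-09 m)
Δp_min = 7.698e-27 kg·m/s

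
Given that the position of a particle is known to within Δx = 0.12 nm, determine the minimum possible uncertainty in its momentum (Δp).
4.394 × 10^-25 kg·m/s

Using the Heisenberg uncertainty principle:
ΔxΔp ≥ ℏ/2

The minimum uncertainty in momentum is:
Δp_min = ℏ/(2Δx)
Δp_min = (1.055e-34 J·s) / (2 × 1.200e-10 m)
Δp_min = 4.394e-25 kg·m/s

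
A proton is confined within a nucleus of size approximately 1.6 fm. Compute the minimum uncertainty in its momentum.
3.296 × 10^-20 kg·m/s

Using the Heisenberg uncertainty principle:
ΔxΔp ≥ ℏ/2

With Δx ≈ L = 1.600e-15 m (the confinement size):
Δp_min = ℏ/(2Δx)
Δp_min = (1.055e-34 J·s) / (2 × 1.600e-15 m)
Δp_min = 3.296e-20 kg·m/s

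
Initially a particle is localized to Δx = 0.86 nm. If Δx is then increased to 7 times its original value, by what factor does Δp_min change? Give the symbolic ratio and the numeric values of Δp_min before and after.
Original Δp_min = 6.131 × 10^-26 kg·m/s; new Δp'_min = 8.759 × 10^-27 kg·m/s; ratio Δp'_min/Δp_min = 1/7.

From the uncertainty principle ΔxΔp ≥ ℏ/2, the minimum momentum uncertainty is Δp_min = ℏ/(2Δx).

Original (Δx = 0.86 nm = 8.600e-10 m):
Δp_min = (1.055e-34 J·s)/(2 × 8.600e-10 m) = 6.131e-26 kg·m/s

When Δx → 7Δx:
Δp'_min = ℏ/(2 × 7Δx) = (1/7) × ℏ/(2Δx) = (1/7) × Δp_min
Δp'_min = 1/7 × 6.131e-26 kg·m/s = 8.759e-27 kg·m/s

Since Δp_min ∝ 1/Δx, when Δx is increased to 7 times its original value, Δp_min decreases to 1/7 of its original value.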